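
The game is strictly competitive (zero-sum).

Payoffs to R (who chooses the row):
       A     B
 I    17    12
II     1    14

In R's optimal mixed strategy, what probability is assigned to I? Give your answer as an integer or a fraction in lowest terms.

Row minima are 12 and 1, so R's maximin is 12; column maxima are 17 and 14, so C's minimax is 14. These differ, so the equilibrium is in mixed strategies.
Let R play I with probability p. C is indifferent when 17p + (1−p) = 12p + 14(1−p), giving p = 13/18.

13/18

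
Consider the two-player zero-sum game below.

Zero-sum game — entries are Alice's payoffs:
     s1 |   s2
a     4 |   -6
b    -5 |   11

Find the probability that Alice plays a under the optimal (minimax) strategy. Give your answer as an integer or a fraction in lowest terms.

Row minima are -6 and -5, so Alice's maximin is -5; column maxima are 4 and 11, so Bob's minimax is 4. These differ, so the equilibrium is in mixed strategies.
Let Alice play a with probability p. Bob is indifferent when 4p − 5(1−p) = −6p + 11(1−p), giving p = 8/13.

8/13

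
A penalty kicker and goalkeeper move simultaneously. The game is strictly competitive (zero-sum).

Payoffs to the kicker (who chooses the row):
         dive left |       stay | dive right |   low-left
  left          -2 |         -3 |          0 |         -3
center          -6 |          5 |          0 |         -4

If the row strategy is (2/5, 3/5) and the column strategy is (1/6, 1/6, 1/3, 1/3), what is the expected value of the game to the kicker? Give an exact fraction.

-49/30

Against (1/6, 1/6, 1/3, 1/3), each row's expected payoff is left: -11/6; center: -3/2.
Taking the (2/5, 3/5)-weighted average: (2/5)·(-11/6) + (3/5)·(-3/2) = -49/30.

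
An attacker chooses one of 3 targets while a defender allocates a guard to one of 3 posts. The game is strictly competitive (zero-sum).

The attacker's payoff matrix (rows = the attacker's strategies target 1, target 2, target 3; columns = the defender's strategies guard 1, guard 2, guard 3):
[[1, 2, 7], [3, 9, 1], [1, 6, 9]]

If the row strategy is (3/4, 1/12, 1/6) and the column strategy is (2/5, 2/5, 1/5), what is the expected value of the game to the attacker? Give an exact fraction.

Against (2/5, 2/5, 1/5), each row's expected payoff is target 1: 13/5; target 2: 5; target 3: 23/5.
Taking the (3/4, 1/12, 1/6)-weighted average: (3/4)·(13/5) + (1/12)·(5) + (1/6)·(23/5) = 47/15.

47/15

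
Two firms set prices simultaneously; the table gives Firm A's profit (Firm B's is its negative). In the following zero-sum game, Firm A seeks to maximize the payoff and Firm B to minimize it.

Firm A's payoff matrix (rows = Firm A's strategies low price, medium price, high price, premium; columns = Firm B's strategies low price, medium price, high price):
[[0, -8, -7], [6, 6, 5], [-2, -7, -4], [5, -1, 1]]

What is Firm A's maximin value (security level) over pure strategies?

The worst-case payoff for each row is low price: -8, medium price: 5, high price: -7, premium: -1.
The best of these is 5.

5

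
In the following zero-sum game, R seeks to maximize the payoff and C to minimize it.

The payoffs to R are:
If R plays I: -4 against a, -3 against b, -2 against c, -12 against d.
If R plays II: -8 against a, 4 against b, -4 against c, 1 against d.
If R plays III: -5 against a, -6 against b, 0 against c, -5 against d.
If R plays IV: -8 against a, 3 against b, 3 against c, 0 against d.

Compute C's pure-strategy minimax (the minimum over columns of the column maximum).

-4

The worst case (largest entry) in each column is a: -4, b: 4, c: 3, d: 1.
The best (smallest) of these is -4.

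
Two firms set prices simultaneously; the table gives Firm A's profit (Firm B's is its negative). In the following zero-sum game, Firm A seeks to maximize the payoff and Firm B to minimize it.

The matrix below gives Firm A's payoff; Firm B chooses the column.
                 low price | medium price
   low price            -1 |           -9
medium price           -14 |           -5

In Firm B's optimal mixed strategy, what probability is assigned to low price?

4/17

Row minima are -9 and -14, so Firm A's maximin is -9; column maxima are -1 and -5, so Firm B's minimax is -5. These differ, so the equilibrium is in mixed strategies.
Let Firm B play low price with probability q. Firm A is indifferent when −q − 9(1−q) = −14q − 5(1−q), giving q = 4/17.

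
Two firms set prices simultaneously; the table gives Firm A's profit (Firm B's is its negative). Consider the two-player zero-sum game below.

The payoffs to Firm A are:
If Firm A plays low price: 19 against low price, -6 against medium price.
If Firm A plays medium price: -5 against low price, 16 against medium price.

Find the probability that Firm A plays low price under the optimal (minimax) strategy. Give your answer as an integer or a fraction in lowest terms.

Row minima are -6 and -5, so Firm A's maximin is -5; column maxima are 19 and 16, so Firm B's minimax is 16. These differ, so the equilibrium is in mixed strategies.
Let Firm A play low price with probability p. Firm B is indifferent when 19p − 5(1−p) = −6p + 16(1−p), giving p = 21/46.

21/46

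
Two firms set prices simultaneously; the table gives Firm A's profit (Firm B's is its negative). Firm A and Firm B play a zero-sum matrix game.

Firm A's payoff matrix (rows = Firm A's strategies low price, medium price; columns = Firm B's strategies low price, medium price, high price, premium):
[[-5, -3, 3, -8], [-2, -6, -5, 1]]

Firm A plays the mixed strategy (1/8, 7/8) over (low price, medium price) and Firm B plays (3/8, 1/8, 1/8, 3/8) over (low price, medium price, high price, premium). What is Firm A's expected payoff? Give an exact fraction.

Against (3/8, 1/8, 1/8, 3/8), each row's expected payoff is low price: -39/8; medium price: -7/4.
Taking the (1/8, 7/8)-weighted average: (1/8)·(-39/8) + (7/8)·(-7/4) = -137/64.

-137/64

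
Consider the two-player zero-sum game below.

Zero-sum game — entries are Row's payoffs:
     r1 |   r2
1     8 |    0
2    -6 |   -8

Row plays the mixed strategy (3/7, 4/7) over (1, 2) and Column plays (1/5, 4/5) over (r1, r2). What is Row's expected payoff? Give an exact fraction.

Against (1/5, 4/5), each row's expected payoff is 1: 8/5; 2: -38/5.
Taking the (3/7, 4/7)-weighted average: (3/7)·(8/5) + (4/7)·(-38/5) = -128/35.

-128/35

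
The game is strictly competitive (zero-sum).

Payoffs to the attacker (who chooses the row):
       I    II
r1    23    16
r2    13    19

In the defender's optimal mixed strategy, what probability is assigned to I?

3/13

Row minima are 16 and 13, so the attacker's maximin is 16; column maxima are 23 and 19, so the defender's minimax is 19. These differ, so the equilibrium is in mixed strategies.
Let the defender play I with probability q. The attacker is indifferent when 23q + 16(1−q) = 13q + 19(1−q), giving q = 3/13.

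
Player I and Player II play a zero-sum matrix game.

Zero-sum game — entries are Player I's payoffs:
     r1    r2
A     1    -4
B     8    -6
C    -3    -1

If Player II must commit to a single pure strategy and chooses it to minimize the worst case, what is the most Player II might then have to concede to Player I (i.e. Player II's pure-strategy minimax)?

The worst case (largest entry) in each column is r1: 8, r2: -1.
The best (smallest) of these is -1.

-1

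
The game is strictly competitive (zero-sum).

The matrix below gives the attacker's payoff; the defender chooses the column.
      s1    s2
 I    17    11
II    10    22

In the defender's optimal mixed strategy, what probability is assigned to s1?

Row minima are 11 and 10, so the attacker's maximin is 11; column maxima are 17 and 22, so the defender's minimax is 17. These differ, so the equilibrium is in mixed strategies.
Let the defender play s1 with probability q. The attacker is indifferent when 17q + 11(1−q) = 10q + 22(1−q), giving q = 11/18.

11/18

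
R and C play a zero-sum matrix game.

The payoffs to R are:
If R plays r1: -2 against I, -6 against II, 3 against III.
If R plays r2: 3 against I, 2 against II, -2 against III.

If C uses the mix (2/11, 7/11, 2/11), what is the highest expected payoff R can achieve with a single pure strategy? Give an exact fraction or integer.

16/11

r1: (-2)·(2/11) + (-6)·(7/11) + (3)·(2/11) = -40/11.
r2: (3)·(2/11) + (2)·(7/11) + (-2)·(2/11) = 16/11.
The best pure response is r2 with expected payoff 16/11.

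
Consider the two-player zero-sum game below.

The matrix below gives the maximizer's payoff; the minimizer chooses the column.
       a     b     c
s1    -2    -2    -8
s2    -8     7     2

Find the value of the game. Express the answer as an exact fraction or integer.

Column b is strictly dominated by c for the minimizer (it gives the maximizer more in every row).
The remaining 2×2 game on (s1, s2) × (a, c) has no saddle point. Let the maximizer play s1 with probability p; indifference gives −2p − 8(1−p) = −8p + 2(1−p), so p = 5/8.
Similarly the minimizer's optimal q on a is 5/8, and the value is -2·(5/8) + (-8)·(3/8) = -17/4.

-17/4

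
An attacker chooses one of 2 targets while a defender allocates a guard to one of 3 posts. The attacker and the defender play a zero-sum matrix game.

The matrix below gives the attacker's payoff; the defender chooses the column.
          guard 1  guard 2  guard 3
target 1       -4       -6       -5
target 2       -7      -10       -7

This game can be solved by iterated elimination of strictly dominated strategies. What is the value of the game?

Column guard 1 is strictly dominated by guard 2 for the defender (-6<-4, -10<-7); eliminate guard 1.
Column guard 3 is strictly dominated by guard 2 for the defender (-6<-5, -10<-7); eliminate guard 3.
Row target 2 is strictly dominated by row target 1 (-6>-10); eliminate target 2.
Only (target 1, guard 2) remains, with payoff -6.

-6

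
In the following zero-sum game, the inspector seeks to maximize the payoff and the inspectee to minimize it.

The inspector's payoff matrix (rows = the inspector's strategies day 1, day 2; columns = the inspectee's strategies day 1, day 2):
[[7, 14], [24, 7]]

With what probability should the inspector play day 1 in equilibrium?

Row minima are 7 and 7, so the inspector's maximin is 7; column maxima are 24 and 14, so the inspectee's minimax is 14. These differ, so the equilibrium is in mixed strategies.
Let the inspector play day 1 with probability p. The inspectee is indifferent when 7p + 24(1−p) = 14p + 7(1−p), giving p = 17/24.

17/24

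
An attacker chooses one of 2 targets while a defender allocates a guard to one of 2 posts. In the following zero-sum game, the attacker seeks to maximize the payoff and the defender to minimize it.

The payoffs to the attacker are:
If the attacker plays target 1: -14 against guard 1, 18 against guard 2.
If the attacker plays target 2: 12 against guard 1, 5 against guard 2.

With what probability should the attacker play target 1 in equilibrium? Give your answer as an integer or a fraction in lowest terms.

Row minima are -14 and 5, so the attacker's maximin is 5; column maxima are 12 and 18, so the defender's minimax is 12. These differ, so the equilibrium is in mixed strategies.
Let the attacker play target 1 with probability p. The defender is indifferent when −14p + 12(1−p) = 18p + 5(1−p), giving p = 7/39.

7/39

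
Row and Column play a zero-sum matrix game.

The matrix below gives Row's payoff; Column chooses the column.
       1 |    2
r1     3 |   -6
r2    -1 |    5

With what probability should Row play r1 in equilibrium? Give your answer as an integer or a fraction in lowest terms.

2/5

Row minima are -6 and -1, so Row's maximin is -1; column maxima are 3 and 5, so Column's minimax is 3. These differ, so the equilibrium is in mixed strategies.
Let Row play r1 with probability p. Column is indifferent when 3p − (1−p) = −6p + 5(1−p), giving p = 2/5.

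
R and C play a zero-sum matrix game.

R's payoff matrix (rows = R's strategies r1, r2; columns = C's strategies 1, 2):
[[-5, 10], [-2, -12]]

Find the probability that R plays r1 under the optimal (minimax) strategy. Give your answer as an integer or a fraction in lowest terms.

Row minima are -5 and -12, so R's maximin is -5; column maxima are -2 and 10, so C's minimax is -2. These differ, so the equilibrium is in mixed strategies.
Let R play r1 with probability p. C is indifferent when −5p − 2(1−p) = 10p − 12(1−p), giving p = 2/5.

2/5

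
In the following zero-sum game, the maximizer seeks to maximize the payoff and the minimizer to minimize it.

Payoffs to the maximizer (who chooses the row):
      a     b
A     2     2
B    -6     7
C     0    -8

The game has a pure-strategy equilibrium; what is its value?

2

Row minima: 2, -6, -8 → the maximizer's maximin is 2.
Column maxima: 2, 7 → the minimizer's minimax is 2.
They coincide at (A, a), so the value is 2.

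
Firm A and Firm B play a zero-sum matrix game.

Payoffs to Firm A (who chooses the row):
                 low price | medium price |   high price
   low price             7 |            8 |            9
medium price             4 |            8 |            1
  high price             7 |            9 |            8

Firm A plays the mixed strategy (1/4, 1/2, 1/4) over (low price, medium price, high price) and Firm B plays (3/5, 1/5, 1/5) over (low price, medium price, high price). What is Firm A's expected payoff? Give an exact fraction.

59/10

Against (3/5, 1/5, 1/5), each row's expected payoff is low price: 38/5; medium price: 21/5; high price: 38/5.
Taking the (1/4, 1/2, 1/4)-weighted average: (1/4)·(38/5) + (1/2)·(21/5) + (1/4)·(38/5) = 59/10.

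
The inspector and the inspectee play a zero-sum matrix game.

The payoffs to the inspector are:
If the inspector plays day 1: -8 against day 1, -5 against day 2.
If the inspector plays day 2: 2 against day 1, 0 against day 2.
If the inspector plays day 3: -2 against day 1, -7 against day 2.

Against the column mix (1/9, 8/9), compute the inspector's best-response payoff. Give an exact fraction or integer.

day 1: (-8)·(1/9) + (-5)·(8/9) = -16/3.
day 2: (2)·(1/9) + (0)·(8/9) = 2/9.
day 3: (-2)·(1/9) + (-7)·(8/9) = -58/9.
The best pure response is day 2 with expected payoff 2/9.

2/9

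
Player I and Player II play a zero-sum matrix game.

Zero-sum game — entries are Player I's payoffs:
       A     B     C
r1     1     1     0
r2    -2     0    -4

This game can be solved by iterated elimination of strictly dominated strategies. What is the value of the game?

0

Row r2 is strictly dominated by row r1 (1>-2, 1>0, 0>-4); eliminate r2.
Column B is strictly dominated by C for Player II (0<1); eliminate B.
Column A is strictly dominated by C for Player II (0<1); eliminate A.
Only (r1, C) remains, with payoff 0.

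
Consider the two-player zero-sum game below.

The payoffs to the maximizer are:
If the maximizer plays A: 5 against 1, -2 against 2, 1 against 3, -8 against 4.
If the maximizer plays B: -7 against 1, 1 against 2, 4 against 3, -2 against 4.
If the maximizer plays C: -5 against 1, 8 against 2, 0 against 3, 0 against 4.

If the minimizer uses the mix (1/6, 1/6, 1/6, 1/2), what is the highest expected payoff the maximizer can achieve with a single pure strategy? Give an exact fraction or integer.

A: (5)·(1/6) + (-2)·(1/6) + (1)·(1/6) + (-8)·(1/2) = -10/3.
B: (-7)·(1/6) + (1)·(1/6) + (4)·(1/6) + (-2)·(1/2) = -4/3.
C: (-5)·(1/6) + (8)·(1/6) + (0)·(1/6) + (0)·(1/2) = 1/2.
The best pure response is C with expected payoff 1/2.

1/2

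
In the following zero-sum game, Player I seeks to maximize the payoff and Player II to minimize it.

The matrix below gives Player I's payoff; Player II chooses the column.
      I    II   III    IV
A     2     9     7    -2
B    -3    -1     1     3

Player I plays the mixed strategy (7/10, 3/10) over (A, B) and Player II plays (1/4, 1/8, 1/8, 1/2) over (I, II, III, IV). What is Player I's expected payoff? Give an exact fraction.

51/40

Against (1/4, 1/8, 1/8, 1/2), each row's expected payoff is A: 3/2; B: 3/4.
Taking the (7/10, 3/10)-weighted average: (7/10)·(3/2) + (3/10)·(3/4) = 51/40.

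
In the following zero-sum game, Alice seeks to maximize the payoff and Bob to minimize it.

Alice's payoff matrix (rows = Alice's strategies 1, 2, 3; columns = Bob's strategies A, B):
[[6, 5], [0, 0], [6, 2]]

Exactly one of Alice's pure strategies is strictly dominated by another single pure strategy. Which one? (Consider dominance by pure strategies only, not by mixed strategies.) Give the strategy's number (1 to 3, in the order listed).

2

Compare 2 with 1: 6 > 0, 5 > 0.
So 1 strictly dominates 2 for Alice; 2 is strictly dominated.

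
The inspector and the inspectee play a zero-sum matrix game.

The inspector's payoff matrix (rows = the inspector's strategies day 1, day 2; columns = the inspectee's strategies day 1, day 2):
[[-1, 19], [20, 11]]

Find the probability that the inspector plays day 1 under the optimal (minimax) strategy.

9/29

Row minima are -1 and 11, so the inspector's maximin is 11; column maxima are 20 and 19, so the inspectee's minimax is 19. These differ, so the equilibrium is in mixed strategies.
Let the inspector play day 1 with probability p. The inspectee is indifferent when −p + 20(1−p) = 19p + 11(1−p), giving p = 9/29.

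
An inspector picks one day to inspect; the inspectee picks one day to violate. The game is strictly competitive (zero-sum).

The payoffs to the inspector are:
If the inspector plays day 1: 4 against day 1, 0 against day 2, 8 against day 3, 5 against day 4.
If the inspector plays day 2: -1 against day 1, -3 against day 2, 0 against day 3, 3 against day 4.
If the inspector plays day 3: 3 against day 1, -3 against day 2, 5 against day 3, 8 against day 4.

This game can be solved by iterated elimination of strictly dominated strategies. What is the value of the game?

Column day 3 is strictly dominated by day 1 for the inspectee (4<8, -1<0, 3<5); eliminate day 3.
Column day 4 is strictly dominated by day 1 for the inspectee (4<5, -1<3, 3<8); eliminate day 4.
Column day 1 is strictly dominated by day 2 for the inspectee (0<4, -3<-1, -3<3); eliminate day 1.
Row day 3 is strictly dominated by row day 1 (0>-3); eliminate day 3.
Row day 2 is strictly dominated by row day 1 (0>-3); eliminate day 2.
Only (day 1, day 2) remains, with payoff 0.

0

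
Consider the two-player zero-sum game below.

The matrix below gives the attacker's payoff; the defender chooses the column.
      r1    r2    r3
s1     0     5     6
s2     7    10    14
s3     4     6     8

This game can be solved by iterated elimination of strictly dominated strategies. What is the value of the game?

7

Column r2 is strictly dominated by r1 for the defender (0<5, 7<10, 4<6); eliminate r2.
Column r3 is strictly dominated by r1 for the defender (0<6, 7<14, 4<8); eliminate r3.
Row s3 is strictly dominated by row s2 (7>4); eliminate s3.
Row s1 is strictly dominated by row s2 (7>0); eliminate s1.
Only (s2, r1) remains, with payoff 7.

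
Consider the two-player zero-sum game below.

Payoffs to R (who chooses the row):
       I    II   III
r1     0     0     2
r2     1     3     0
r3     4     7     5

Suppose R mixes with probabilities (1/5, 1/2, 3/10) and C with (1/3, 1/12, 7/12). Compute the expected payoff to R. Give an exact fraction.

Against (1/3, 1/12, 7/12), each row's expected payoff is r1: 7/6; r2: 7/12; r3: 29/6.
Taking the (1/5, 1/2, 3/10)-weighted average: (1/5)·(7/6) + (1/2)·(7/12) + (3/10)·(29/6) = 79/40.

79/40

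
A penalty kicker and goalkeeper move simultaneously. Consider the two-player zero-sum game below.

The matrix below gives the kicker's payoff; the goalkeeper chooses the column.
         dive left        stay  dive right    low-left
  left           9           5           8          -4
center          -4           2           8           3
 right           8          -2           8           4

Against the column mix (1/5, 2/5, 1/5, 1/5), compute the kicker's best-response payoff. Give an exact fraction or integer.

23/5

left: (9)·(1/5) + (5)·(2/5) + (8)·(1/5) + (-4)·(1/5) = 23/5.
center: (-4)·(1/5) + (2)·(2/5) + (8)·(1/5) + (3)·(1/5) = 11/5.
right: (8)·(1/5) + (-2)·(2/5) + (8)·(1/5) + (4)·(1/5) = 16/5.
The best pure response is left with expected payoff 23/5.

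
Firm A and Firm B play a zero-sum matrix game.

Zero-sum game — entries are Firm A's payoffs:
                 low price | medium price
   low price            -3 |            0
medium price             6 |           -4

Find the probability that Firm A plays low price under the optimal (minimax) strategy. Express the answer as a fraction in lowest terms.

10/13

Row minima are -3 and -4, so Firm A's maximin is -3; column maxima are 6 and 0, so Firm B's minimax is 0. These differ, so the equilibrium is in mixed strategies.
Let Firm A play low price with probability p. Firm B is indifferent when −3p + 6(1−p) = −4(1−p), giving p = 10/13.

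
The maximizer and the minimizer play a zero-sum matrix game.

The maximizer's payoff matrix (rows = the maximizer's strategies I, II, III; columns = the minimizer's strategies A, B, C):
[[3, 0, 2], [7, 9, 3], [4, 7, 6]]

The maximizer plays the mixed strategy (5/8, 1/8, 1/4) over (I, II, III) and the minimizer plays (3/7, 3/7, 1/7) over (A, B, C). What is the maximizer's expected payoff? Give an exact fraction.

23/7

Against (3/7, 3/7, 1/7), each row's expected payoff is I: 11/7; II: 51/7; III: 39/7.
Taking the (5/8, 1/8, 1/4)-weighted average: (5/8)·(11/7) + (1/8)·(51/7) + (1/4)·(39/7) = 23/7.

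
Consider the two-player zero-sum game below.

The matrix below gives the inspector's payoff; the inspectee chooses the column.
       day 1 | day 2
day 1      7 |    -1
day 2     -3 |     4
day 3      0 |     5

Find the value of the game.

35/13

Row day 2 is strictly dominated by row day 3, so the inspector never plays it.
The remaining 2×2 game on (day 1, day 3) × (day 1, day 2) has no saddle point. Let the inspector play day 1 with probability p; indifference gives 7p = −p + 5(1−p), so p = 5/13.
Similarly the inspectee's optimal q on day 1 is 6/13, and the value is 7·(6/13) + (-1)·(7/13) = 35/13.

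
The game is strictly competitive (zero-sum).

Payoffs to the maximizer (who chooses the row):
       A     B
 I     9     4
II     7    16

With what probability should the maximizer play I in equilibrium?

Row minima are 4 and 7, so the maximizer's maximin is 7; column maxima are 9 and 16, so the minimizer's minimax is 9. These differ, so the equilibrium is in mixed strategies.
Let the maximizer play I with probability p. The minimizer is indifferent when 9p + 7(1−p) = 4p + 16(1−p), giving p = 9/14.

9/14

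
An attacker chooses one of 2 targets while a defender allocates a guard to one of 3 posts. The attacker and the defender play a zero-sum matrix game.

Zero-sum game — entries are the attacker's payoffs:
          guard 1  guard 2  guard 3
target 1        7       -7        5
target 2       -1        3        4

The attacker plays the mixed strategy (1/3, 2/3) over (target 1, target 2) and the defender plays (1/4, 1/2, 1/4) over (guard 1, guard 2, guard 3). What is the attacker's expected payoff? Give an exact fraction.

Against (1/4, 1/2, 1/4), each row's expected payoff is target 1: -1/2; target 2: 9/4.
Taking the (1/3, 2/3)-weighted average: (1/3)·(-1/2) + (2/3)·(9/4) = 4/3.

4/3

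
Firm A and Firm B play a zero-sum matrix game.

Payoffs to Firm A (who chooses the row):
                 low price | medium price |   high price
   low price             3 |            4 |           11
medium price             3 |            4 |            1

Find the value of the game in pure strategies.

Row minima: 3, 1 → Firm A's maximin is 3.
Column maxima: 3, 4, 11 → Firm B's minimax is 3.
They coincide at (low price, low price), so the value is 3.

3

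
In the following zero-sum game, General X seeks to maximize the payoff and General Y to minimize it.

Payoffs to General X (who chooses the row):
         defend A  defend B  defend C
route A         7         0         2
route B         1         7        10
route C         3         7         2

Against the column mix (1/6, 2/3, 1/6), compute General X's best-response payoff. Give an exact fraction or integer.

13/2

route A: (7)·(1/6) + (0)·(2/3) + (2)·(1/6) = 3/2.
route B: (1)·(1/6) + (7)·(2/3) + (10)·(1/6) = 13/2.
route C: (3)·(1/6) + (7)·(2/3) + (2)·(1/6) = 11/2.
The best pure response is route B with expected payoff 13/2.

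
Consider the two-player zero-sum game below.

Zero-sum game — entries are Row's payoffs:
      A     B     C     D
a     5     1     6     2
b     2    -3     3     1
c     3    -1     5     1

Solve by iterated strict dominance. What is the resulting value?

1

Row c is strictly dominated by row a (5>3, 1>-1, 6>5, 2>1); eliminate c.
Column A is strictly dominated by B for Column (1<5, -3<2); eliminate A.
Row b is strictly dominated by row a (1>-3, 6>3, 2>1); eliminate b.
Column D is strictly dominated by B for Column (1<2); eliminate D.
Column C is strictly dominated by B for Column (1<6); eliminate C.
Only (a, B) remains, with payoff 1.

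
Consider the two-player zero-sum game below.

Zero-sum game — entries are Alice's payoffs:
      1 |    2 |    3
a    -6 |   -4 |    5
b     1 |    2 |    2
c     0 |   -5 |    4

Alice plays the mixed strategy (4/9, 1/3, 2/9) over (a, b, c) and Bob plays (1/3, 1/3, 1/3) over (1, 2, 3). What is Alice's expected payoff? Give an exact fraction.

-7/27

Against (1/3, 1/3, 1/3), each row's expected payoff is a: -5/3; b: 5/3; c: -1/3.
Taking the (4/9, 1/3, 2/9)-weighted average: (4/9)·(-5/3) + (1/3)·(5/3) + (2/9)·(-1/3) = -7/27.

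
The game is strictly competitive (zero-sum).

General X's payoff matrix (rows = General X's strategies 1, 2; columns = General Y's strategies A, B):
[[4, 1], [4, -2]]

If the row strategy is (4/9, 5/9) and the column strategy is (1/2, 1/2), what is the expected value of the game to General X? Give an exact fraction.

Against (1/2, 1/2), each row's expected payoff is 1: 5/2; 2: 1.
Taking the (4/9, 5/9)-weighted average: (4/9)·(5/2) + (5/9)·(1) = 5/3.

5/3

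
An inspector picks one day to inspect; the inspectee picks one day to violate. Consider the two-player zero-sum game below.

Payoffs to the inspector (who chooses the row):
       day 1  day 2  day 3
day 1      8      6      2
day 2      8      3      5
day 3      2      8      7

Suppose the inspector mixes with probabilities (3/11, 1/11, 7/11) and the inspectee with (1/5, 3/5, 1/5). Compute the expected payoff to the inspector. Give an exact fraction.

Against (1/5, 3/5, 1/5), each row's expected payoff is day 1: 28/5; day 2: 22/5; day 3: 33/5.
Taking the (3/11, 1/11, 7/11)-weighted average: (3/11)·(28/5) + (1/11)·(22/5) + (7/11)·(33/5) = 337/55.

337/55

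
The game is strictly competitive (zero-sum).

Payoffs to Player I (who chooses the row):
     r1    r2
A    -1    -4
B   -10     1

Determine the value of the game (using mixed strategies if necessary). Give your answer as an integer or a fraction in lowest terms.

Row minima are -4 and -10, so Player I's maximin is -4; column maxima are -1 and 1, so Player II's minimax is -1. These differ, so the equilibrium is in mixed strategies.
Let Player I play A with probability p. Player II is indifferent when −p − 10(1−p) = −4p + (1−p), giving p = 11/14.
Let Player II play r1 with probability q. Player I is indifferent when −q − 4(1−q) = −10q + (1−q), giving q = 5/14.
The value is -1·(5/14) + (-4)·(9/14) = -41/14.

-41/14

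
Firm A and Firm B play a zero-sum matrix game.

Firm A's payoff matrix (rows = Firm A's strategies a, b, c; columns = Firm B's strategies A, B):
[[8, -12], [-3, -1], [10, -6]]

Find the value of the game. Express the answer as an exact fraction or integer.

Row a is strictly dominated by row c, so Firm A never plays it.
The remaining 2×2 game on (b, c) × (A, B) has no saddle point. Let Firm A play b with probability p; indifference gives −3p + 10(1−p) = −p − 6(1−p), so p = 8/9.
Similarly Firm B's optimal q on A is 5/18, and the value is -3·(5/18) + (-1)·(13/18) = -14/9.

-14/9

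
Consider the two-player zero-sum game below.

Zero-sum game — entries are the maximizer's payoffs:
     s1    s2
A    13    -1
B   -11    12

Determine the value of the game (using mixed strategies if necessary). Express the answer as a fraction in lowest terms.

145/37

Row minima are -1 and -11, so the maximizer's maximin is -1; column maxima are 13 and 12, so the minimizer's minimax is 12. These differ, so the equilibrium is in mixed strategies.
Let the maximizer play A with probability p. The minimizer is indifferent when 13p − 11(1−p) = −p + 12(1−p), giving p = 23/37.
Let the minimizer play s1 with probability q. The maximizer is indifferent when 13q − (1−q) = −11q + 12(1−q), giving q = 13/37.
The value is 13·(13/37) + (-1)·(24/37) = 145/37.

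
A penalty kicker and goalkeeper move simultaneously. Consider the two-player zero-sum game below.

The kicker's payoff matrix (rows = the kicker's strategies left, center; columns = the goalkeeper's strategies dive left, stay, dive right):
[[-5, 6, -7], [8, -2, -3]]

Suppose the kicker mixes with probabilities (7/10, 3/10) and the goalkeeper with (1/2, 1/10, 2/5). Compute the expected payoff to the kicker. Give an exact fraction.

Against (1/2, 1/10, 2/5), each row's expected payoff is left: -47/10; center: 13/5.
Taking the (7/10, 3/10)-weighted average: (7/10)·(-47/10) + (3/10)·(13/5) = -251/100.

-251/100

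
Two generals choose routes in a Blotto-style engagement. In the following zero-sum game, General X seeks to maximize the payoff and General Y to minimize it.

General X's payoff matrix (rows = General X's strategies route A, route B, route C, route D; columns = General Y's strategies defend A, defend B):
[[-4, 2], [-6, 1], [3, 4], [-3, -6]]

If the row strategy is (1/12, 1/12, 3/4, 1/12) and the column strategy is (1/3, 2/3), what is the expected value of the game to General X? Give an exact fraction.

Against (1/3, 2/3), each row's expected payoff is route A: 0; route B: -4/3; route C: 11/3; route D: -5.
Taking the (1/12, 1/12, 3/4, 1/12)-weighted average: (1/12)·(0) + (1/12)·(-4/3) + (3/4)·(11/3) + (1/12)·(-5) = 20/9.

20/9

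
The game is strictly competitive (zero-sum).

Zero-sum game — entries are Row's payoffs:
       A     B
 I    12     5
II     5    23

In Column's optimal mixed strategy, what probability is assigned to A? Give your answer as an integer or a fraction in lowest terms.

18/25

Row minima are 5 and 5, so Row's maximin is 5; column maxima are 12 and 23, so Column's minimax is 12. These differ, so the equilibrium is in mixed strategies.
Let Column play A with probability q. Row is indifferent when 12q + 5(1−q) = 5q + 23(1−q), giving q = 18/25.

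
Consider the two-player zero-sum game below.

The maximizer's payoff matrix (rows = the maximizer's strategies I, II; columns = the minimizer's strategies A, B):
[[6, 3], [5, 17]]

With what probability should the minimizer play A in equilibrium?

14/15

Row minima are 3 and 5, so the maximizer's maximin is 5; column maxima are 6 and 17, so the minimizer's minimax is 6. These differ, so the equilibrium is in mixed strategies.
Let the minimizer play A with probability q. The maximizer is indifferent when 6q + 3(1−q) = 5q + 17(1−q), giving q = 14/15.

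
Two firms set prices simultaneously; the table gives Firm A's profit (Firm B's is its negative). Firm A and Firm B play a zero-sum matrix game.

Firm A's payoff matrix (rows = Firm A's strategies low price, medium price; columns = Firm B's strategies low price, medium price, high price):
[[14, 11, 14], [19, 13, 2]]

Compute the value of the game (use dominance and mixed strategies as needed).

80/7

Column low price is strictly dominated by medium price for Firm B (it gives Firm A more in every row).
The remaining 2×2 game on (low price, medium price) × (medium price, high price) has no saddle point. Let Firm A play low price with probability p; indifference gives 11p + 13(1−p) = 14p + 2(1−p), so p = 11/14.
Similarly Firm B's optimal q on medium price is 6/7, and the value is 11·(6/7) + (14)·(1/7) = 80/7.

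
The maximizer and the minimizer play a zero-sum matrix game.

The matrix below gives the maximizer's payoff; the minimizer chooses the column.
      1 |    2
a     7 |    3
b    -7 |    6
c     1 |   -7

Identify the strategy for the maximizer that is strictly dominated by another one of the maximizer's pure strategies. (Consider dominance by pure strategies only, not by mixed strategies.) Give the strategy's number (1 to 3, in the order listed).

3

Compare c with a: 7 > 1, 3 > -7.
So a strictly dominates c for the maximizer; c is strictly dominated.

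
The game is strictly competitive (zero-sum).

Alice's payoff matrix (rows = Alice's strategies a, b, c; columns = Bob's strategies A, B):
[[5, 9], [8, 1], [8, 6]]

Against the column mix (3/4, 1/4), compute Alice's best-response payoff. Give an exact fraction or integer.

a: (5)·(3/4) + (9)·(1/4) = 6.
b: (8)·(3/4) + (1)·(1/4) = 25/4.
c: (8)·(3/4) + (6)·(1/4) = 15/2.
The best pure response is c with expected payoff 15/2.

15/2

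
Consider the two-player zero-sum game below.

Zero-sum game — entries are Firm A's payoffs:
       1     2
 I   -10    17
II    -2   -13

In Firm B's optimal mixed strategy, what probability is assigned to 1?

15/19

Row minima are -10 and -13, so Firm A's maximin is -10; column maxima are -2 and 17, so Firm B's minimax is -2. These differ, so the equilibrium is in mixed strategies.
Let Firm B play 1 with probability q. Firm A is indifferent when −10q + 17(1−q) = −2q − 13(1−q), giving q = 15/19.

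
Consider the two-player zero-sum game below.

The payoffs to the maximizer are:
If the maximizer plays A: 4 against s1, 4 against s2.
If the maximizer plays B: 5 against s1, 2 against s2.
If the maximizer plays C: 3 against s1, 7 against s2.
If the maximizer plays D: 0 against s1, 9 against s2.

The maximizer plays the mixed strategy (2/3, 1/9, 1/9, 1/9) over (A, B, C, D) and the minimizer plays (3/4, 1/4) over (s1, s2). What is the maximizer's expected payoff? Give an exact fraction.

Against (3/4, 1/4), each row's expected payoff is A: 4; B: 17/4; C: 4; D: 9/4.
Taking the (2/3, 1/9, 1/9, 1/9)-weighted average: (2/3)·(4) + (1/9)·(17/4) + (1/9)·(4) + (1/9)·(9/4) = 23/6.

23/6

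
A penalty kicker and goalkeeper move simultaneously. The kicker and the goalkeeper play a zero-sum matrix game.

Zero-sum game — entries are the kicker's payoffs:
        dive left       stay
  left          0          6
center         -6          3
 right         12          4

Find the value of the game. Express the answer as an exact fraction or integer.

36/7

Row center is strictly dominated by row left, so the kicker never plays it.
The remaining 2×2 game on (left, right) × (dive left, stay) has no saddle point. Let the kicker play left with probability p; indifference gives 12(1−p) = 6p + 4(1−p), so p = 4/7.
Similarly the goalkeeper's optimal q on dive left is 1/7, and the value is 0·(1/7) + (6)·(6/7) = 36/7.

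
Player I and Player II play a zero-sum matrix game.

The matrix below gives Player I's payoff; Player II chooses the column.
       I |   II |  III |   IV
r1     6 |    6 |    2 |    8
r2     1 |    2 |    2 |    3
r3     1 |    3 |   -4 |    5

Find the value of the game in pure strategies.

2

Row minima: 2, 1, -4 → Player I's maximin is 2.
Column maxima: 6, 6, 2, 8 → Player II's minimax is 2.
They coincide at (r1, III), so the value is 2.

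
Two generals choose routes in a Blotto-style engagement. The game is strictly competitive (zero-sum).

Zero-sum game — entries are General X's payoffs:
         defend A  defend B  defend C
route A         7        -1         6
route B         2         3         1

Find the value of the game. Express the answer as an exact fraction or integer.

19/9

Column defend A is strictly dominated by defend C for General Y (it gives General X more in every row).
The remaining 2×2 game on (route A, route B) × (defend B, defend C) has no saddle point. Let General X play route A with probability p; indifference gives −p + 3(1−p) = 6p + (1−p), so p = 2/9.
Similarly General Y's optimal q on defend B is 5/9, and the value is -1·(5/9) + (6)·(4/9) = 19/9.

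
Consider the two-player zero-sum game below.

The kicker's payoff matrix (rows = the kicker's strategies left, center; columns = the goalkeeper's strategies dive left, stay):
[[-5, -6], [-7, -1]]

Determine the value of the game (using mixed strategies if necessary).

Row minima are -6 and -7, so the kicker's maximin is -6; column maxima are -5 and -1, so the goalkeeper's minimax is -5. These differ, so the equilibrium is in mixed strategies.
Let the kicker play left with probability p. The goalkeeper is indifferent when −5p − 7(1−p) = −6p − (1−p), giving p = 6/7.
Let the goalkeeper play dive left with probability q. The kicker is indifferent when −5q − 6(1−q) = −7q − (1−q), giving q = 5/7.
The value is -5·(5/7) + (-6)·(2/7) = -37/7.

-37/7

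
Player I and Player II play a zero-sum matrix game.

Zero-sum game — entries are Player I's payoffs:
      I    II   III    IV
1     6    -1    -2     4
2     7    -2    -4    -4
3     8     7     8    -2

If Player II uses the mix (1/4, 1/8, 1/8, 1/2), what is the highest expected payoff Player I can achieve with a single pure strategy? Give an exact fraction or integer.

1: (6)·(1/4) + (-1)·(1/8) + (-2)·(1/8) + (4)·(1/2) = 25/8.
2: (7)·(1/4) + (-2)·(1/8) + (-4)·(1/8) + (-4)·(1/2) = -1.
3: (8)·(1/4) + (7)·(1/8) + (8)·(1/8) + (-2)·(1/2) = 23/8.
The best pure response is 1 with expected payoff 25/8.

25/8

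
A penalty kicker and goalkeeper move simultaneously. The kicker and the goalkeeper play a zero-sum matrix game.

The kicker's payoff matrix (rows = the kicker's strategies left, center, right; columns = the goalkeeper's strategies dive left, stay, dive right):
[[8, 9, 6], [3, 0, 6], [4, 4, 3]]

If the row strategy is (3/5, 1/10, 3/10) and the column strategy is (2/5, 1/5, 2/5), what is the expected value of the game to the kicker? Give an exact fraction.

Against (2/5, 1/5, 2/5), each row's expected payoff is left: 37/5; center: 18/5; right: 18/5.
Taking the (3/5, 1/10, 3/10)-weighted average: (3/5)·(37/5) + (1/10)·(18/5) + (3/10)·(18/5) = 147/25.

147/25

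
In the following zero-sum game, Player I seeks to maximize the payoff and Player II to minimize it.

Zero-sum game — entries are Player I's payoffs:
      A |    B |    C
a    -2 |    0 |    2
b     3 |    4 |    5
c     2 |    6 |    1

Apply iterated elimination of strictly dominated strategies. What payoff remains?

Row a is strictly dominated by row b (3>-2, 4>0, 5>2); eliminate a.
Column B is strictly dominated by A for Player II (3<4, 2<6); eliminate B.
Row c is strictly dominated by row b (3>2, 5>1); eliminate c.
Column C is strictly dominated by A for Player II (3<5); eliminate C.
Only (b, A) remains, with payoff 3.

3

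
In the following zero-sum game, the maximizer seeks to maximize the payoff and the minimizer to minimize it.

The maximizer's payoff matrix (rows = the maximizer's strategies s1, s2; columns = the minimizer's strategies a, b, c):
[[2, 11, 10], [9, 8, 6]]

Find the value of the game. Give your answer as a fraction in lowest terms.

Column b is strictly dominated by c for the minimizer (it gives the maximizer more in every row).
The remaining 2×2 game on (s1, s2) × (a, c) has no saddle point. Let the maximizer play s1 with probability p; indifference gives 2p + 9(1−p) = 10p + 6(1−p), so p = 3/11.
Similarly the minimizer's optimal q on a is 4/11, and the value is 2·(4/11) + (10)·(7/11) = 78/11.

78/11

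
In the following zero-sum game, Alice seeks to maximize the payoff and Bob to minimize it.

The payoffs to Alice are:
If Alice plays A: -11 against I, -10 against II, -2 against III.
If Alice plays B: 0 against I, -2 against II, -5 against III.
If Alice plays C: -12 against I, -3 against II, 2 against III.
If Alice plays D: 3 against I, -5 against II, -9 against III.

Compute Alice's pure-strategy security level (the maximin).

-5

The worst-case payoff for each row is A: -11, B: -5, C: -12, D: -9.
The best of these is -5.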